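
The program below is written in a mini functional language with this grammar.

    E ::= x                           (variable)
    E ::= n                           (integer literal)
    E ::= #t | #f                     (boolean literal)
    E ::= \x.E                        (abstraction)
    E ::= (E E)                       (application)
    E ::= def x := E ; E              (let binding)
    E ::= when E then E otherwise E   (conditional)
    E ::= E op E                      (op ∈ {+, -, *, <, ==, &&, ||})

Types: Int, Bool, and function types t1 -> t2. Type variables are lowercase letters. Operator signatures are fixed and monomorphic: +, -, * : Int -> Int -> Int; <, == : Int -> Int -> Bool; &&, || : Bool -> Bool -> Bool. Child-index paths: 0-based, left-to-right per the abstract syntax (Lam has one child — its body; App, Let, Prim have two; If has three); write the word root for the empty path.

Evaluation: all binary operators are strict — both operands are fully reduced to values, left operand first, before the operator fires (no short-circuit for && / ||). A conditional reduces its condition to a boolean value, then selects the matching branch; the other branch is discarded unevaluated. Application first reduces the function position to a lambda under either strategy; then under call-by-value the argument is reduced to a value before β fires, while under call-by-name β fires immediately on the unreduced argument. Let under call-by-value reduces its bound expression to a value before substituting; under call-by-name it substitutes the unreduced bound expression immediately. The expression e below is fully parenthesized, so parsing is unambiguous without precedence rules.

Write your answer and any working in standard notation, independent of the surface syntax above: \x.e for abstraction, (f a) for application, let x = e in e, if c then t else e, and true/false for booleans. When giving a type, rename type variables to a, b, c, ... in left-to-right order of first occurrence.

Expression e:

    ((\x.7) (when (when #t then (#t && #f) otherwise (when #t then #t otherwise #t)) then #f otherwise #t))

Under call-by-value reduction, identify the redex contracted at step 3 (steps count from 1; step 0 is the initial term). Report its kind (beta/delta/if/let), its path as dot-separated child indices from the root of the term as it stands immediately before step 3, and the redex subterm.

Derivation:
step 0: ((\x.7) (if (if true then (true && false) else (if true then true else true)) then false else true))
step 1: [if@1.0] ((\x.7) (if (true && false) then false else true))
step 2: [delta@1.0] ((\x.7) (if false then false else true))
step 3: [if@1] ((\x.7) true)

Answer: if at 1 : (if false then false else true)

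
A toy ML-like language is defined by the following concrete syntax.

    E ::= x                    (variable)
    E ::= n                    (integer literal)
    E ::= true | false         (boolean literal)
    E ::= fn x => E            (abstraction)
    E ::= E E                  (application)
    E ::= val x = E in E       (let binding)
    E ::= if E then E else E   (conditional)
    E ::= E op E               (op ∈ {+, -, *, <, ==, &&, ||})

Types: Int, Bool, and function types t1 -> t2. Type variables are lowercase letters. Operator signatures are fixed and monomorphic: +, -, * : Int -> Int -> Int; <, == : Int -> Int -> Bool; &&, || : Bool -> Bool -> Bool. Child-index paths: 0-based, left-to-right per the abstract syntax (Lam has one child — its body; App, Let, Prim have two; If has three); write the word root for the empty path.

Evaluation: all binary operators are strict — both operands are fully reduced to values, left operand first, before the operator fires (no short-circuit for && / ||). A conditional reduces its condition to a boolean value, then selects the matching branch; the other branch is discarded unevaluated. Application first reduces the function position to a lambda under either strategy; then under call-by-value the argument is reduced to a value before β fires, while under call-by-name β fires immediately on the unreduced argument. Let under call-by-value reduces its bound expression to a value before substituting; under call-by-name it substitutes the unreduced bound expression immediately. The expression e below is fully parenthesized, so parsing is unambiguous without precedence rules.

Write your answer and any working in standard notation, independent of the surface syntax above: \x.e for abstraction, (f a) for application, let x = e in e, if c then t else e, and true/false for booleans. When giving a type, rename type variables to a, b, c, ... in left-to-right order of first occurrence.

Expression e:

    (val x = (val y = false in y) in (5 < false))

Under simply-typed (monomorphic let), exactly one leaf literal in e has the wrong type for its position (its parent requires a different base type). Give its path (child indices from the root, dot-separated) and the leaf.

Derivation:
let y : Bool
y : Bool
let x : Bool
  unify Int ~ Int
  unify Bool ~ Int
  FAIL: mismatch Bool ~ Int

Answer: 1.1 : false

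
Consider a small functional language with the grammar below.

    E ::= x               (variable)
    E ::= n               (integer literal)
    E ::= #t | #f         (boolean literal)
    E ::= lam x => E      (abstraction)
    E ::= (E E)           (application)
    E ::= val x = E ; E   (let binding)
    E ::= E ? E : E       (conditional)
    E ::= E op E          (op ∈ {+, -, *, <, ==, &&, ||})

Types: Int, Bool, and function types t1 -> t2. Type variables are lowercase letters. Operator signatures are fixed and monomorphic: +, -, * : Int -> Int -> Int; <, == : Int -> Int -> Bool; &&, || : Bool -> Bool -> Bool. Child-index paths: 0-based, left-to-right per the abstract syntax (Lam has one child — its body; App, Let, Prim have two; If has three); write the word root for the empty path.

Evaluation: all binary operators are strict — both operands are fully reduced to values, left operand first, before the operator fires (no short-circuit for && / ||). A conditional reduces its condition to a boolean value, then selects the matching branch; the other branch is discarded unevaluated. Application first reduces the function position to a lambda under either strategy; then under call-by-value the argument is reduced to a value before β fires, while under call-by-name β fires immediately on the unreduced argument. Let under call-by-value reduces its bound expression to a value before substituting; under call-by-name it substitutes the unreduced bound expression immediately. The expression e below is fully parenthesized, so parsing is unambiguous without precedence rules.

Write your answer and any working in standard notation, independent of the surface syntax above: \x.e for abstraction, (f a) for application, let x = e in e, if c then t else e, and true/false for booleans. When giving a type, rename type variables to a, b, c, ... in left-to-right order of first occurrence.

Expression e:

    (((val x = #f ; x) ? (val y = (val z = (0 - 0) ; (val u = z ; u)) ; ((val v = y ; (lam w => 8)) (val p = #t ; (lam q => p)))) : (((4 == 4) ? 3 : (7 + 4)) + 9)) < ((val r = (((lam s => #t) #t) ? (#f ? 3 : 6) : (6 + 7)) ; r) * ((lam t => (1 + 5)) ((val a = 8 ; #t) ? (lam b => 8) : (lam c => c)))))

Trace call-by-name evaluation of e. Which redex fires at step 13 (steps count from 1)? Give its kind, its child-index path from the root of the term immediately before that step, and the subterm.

Derivation:
step 0: ((if (let x = false in x) then (let y = (let z = (0 - 0) in (let u = z in u)) in ((let v = y in (\w.8)) (let p = true in (\q.p)))) else ((if (4 == 4) then 3 else (7 + 4)) + 9)) < ((let r = (if ((\s.true) true) then (if false then 3 else 6) else (6 + 7)) in r) * ((\t.(1 + 5)) (if (let a = 8 in true) then (\b.8) else (\c.c)))))
step 1: [let@0.0] ((if false then (let y = (let z = (0 - 0) in (let u = z in u)) in ((let v = y in (\w.8)) (let p = true in (\q.p)))) else ((if (4 == 4) then 3 else (7 + 4)) + 9)) < ((let r = (if ((\s.true) true) then (if false then 3 else 6) else (6 + 7)) in r) * ((\t.(1 + 5)) (if (let a = 8 in true) then (\b.8) else (\c.c)))))
step 2: [if@0] (((if (4 == 4) then 3 else (7 + 4)) + 9) < ((let r = (if ((\s.true) true) then (if false then 3 else 6) else (6 + 7)) in r) * ((\t.(1 + 5)) (if (let a = 8 in true) then (\b.8) else (\c.c)))))
step 3: [delta@0.0.0] (((if true then 3 else (7 + 4)) + 9) < ((let r = (if ((\s.true) true) then (if false then 3 else 6) else (6 + 7)) in r) * ((\t.(1 + 5)) (if (let a = 8 in true) then (\b.8) else (\c.c)))))
step 4: [if@0.0] ((3 + 9) < ((let r = (if ((\s.true) true) then (if false then 3 else 6) else (6 + 7)) in r) * ((\t.(1 + 5)) (if (let a = 8 in true) then (\b.8) else (\c.c)))))
step 5: [delta@0] (12 < ((let r = (if ((\s.true) true) then (if false then 3 else 6) else (6 + 7)) in r) * ((\t.(1 + 5)) (if (let a = 8 in true) then (\b.8) else (\c.c)))))
step 6: [let@1.0] (12 < ((if ((\s.true) true) then (if false then 3 else 6) else (6 + 7)) * ((\t.(1 + 5)) (if (let a = 8 in true) then (\b.8) else (\c.c)))))
step 7: [beta@1.0.0] (12 < ((if true then (if false then 3 else 6) else (6 + 7)) * ((\t.(1 + 5)) (if (let a = 8 in true) then (\b.8) else (\c.c)))))
step 8: [if@1.0] (12 < ((if false then 3 else 6) * ((\t.(1 + 5)) (if (let a = 8 in true) then (\b.8) else (\c.c)))))
step 9: [if@1.0] (12 < (6 * ((\t.(1 + 5)) (if (let a = 8 in true) then (\b.8) else (\c.c)))))
step 10: [beta@1.1] (12 < (6 * (1 + 5)))
step 11: [delta@1.1] (12 < (6 * 6))
step 12: [delta@1] (12 < 36)
step 13: [delta@root] true

Answer: delta at root : (12 < 36)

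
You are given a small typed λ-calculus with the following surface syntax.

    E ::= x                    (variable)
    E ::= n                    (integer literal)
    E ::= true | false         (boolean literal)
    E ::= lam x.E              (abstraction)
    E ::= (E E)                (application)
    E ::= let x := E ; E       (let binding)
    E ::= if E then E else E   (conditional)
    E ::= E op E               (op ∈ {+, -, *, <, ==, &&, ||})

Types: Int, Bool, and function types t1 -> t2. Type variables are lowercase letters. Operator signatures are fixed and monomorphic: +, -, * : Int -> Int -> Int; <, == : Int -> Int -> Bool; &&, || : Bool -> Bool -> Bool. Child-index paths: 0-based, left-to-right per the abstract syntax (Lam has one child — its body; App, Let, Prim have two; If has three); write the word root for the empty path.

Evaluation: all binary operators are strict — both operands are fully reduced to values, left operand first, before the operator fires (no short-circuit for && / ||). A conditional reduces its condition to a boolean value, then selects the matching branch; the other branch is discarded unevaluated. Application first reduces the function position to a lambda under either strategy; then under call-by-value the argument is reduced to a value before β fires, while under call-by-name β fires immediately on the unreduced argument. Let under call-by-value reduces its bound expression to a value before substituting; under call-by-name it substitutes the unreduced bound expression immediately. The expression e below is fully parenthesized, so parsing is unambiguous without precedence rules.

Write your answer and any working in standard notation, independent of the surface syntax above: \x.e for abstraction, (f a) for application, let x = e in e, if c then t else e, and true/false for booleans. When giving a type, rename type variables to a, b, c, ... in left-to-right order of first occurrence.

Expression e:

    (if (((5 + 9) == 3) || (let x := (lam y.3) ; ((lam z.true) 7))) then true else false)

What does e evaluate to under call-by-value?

Answer: true

Derivation:
step 0: (if (((5 + 9) == 3) || (let x = (\y.3) in ((\z.true) 7))) then true else false)
step 1: [delta@0.0.0] (if ((14 == 3) || (let x = (\y.3) in ((\z.true) 7))) then true else false)
step 2: [delta@0.0] (if (false || (let x = (\y.3) in ((\z.true) 7))) then true else false)
step 3: [let@0.1] (if (false || ((\z.true) 7)) then true else false)
step 4: [beta@0.1] (if (false || true) then true else false)
step 5: [delta@0] (if true then true else false)
step 6: [if@root] true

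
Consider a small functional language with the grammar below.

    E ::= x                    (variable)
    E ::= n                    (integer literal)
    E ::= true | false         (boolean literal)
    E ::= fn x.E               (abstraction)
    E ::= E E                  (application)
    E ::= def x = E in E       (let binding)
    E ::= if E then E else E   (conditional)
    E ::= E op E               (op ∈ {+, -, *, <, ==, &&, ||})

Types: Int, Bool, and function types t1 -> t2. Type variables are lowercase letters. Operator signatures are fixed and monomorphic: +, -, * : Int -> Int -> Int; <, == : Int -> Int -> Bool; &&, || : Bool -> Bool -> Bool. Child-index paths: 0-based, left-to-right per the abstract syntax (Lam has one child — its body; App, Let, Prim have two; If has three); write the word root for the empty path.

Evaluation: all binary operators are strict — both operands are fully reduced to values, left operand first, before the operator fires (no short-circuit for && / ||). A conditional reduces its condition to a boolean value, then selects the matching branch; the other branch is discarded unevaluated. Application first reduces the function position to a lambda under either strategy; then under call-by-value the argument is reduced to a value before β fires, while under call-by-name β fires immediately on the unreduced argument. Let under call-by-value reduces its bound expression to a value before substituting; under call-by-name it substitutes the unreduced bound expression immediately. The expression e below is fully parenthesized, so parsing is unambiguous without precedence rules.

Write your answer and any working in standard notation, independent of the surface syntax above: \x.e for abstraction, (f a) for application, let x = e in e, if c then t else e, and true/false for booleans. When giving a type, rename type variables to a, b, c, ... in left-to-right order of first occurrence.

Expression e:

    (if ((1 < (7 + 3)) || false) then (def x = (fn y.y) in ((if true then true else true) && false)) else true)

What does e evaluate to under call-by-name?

Trace:
step 0: (if ((1 < (7 + 3)) || false) then (let x = (\y.y) in ((if true then true else true) && false)) else true)
step 1: [delta@0.0.1] (if ((1 < 10) || false) then (let x = (\y.y) in ((if true then true else true) && false)) else true)
step 2: [delta@0.0] (if (true || false) then (let x = (\y.y) in ((if true then true else true) && false)) else true)
step 3: [delta@0] (if true then (let x = (\y.y) in ((if true then true else true) && false)) else true)
step 4: [if@root] (let x = (\y.y) in ((if true then true else true) && false))
step 5: [let@root] ((if true then true else true) && false)
step 6: [if@0] (true && false)
step 7: [delta@root] false

Answer: false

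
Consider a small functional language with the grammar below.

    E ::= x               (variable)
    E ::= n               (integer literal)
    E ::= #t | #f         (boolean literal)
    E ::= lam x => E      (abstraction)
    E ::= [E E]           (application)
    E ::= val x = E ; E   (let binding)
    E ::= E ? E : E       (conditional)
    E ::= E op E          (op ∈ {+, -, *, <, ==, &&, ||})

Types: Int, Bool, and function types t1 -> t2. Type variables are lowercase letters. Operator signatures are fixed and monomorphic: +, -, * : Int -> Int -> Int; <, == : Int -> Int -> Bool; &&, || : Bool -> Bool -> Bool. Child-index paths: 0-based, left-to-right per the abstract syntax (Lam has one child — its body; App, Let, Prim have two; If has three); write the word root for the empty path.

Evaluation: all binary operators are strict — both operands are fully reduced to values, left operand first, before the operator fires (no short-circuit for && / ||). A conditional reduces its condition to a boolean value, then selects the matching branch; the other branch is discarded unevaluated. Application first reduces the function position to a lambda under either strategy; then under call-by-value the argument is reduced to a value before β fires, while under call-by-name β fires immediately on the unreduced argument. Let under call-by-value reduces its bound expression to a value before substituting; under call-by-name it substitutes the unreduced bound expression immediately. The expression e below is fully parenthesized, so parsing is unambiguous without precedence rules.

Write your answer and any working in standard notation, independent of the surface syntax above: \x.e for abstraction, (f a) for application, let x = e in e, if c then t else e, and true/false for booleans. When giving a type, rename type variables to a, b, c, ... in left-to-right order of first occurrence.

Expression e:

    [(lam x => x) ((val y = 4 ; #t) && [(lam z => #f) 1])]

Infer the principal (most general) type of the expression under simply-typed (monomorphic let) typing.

Working:
x : a
\x._ : a -> a
let y : Int
  unify Bool ~ Bool
\z._ : b -> Bool
  unify b -> Bool ~ Int -> c
  unify b ~ Int
  unify Bool ~ c
_ _ : Bool
  unify Bool ~ Bool
  unify a -> a ~ Bool -> d
  unify a ~ Bool
  unify Bool ~ d
_ _ : Bool

Answer: Bool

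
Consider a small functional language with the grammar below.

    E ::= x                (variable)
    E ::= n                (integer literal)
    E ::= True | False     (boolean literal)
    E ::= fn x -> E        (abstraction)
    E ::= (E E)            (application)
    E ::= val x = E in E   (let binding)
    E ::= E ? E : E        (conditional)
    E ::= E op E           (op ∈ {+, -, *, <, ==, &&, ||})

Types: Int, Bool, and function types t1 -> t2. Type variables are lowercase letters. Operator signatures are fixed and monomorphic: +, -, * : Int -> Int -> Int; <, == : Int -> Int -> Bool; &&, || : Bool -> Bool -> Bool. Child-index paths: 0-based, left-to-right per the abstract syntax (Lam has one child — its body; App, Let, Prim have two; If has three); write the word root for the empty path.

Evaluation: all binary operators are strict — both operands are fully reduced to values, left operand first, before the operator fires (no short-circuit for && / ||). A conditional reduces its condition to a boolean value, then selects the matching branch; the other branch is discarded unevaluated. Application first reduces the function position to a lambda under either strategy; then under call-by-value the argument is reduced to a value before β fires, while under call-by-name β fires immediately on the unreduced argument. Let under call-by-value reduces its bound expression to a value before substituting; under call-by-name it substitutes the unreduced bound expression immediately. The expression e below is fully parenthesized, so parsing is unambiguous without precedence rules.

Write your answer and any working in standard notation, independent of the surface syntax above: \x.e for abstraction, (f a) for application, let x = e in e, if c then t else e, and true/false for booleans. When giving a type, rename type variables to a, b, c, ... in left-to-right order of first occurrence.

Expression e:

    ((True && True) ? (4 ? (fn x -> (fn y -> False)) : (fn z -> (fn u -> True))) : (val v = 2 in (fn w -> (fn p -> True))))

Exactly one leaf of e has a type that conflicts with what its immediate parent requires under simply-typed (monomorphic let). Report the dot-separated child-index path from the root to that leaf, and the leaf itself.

Derivation:
  unify Bool ~ Bool
  unify Bool ~ Bool
  unify Bool ~ Bool
  unify Int ~ Bool
  FAIL: mismatch Int ~ Bool

Answer: 1.0 : 4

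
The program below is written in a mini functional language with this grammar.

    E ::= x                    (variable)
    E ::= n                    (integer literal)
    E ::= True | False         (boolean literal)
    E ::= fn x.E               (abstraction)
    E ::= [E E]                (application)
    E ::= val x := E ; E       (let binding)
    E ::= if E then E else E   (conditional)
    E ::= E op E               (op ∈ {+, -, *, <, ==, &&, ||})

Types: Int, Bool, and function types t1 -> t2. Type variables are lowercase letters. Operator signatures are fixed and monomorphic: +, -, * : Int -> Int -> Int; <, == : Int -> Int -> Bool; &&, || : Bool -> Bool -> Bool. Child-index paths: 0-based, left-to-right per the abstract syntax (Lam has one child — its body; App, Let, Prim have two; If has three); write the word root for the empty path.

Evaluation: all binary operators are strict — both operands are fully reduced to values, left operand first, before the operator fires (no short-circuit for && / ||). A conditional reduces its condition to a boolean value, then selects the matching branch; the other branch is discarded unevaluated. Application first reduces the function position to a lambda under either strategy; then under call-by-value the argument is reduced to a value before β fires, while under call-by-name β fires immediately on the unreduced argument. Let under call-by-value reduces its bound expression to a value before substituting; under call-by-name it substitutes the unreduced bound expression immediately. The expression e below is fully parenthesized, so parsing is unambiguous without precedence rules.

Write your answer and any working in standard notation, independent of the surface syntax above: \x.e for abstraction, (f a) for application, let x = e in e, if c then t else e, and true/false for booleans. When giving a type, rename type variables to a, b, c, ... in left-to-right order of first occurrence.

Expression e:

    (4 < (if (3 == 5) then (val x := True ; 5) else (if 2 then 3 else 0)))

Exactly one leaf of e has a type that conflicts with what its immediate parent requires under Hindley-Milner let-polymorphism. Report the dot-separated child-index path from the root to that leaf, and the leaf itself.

Trace:
  unify Int ~ Int
  unify Int ~ Int
  unify Int ~ Int
  unify Bool ~ Bool
let x : Bool
  unify Int ~ Bool
  FAIL: mismatch Int ~ Bool

Answer: 1.2.0 : 2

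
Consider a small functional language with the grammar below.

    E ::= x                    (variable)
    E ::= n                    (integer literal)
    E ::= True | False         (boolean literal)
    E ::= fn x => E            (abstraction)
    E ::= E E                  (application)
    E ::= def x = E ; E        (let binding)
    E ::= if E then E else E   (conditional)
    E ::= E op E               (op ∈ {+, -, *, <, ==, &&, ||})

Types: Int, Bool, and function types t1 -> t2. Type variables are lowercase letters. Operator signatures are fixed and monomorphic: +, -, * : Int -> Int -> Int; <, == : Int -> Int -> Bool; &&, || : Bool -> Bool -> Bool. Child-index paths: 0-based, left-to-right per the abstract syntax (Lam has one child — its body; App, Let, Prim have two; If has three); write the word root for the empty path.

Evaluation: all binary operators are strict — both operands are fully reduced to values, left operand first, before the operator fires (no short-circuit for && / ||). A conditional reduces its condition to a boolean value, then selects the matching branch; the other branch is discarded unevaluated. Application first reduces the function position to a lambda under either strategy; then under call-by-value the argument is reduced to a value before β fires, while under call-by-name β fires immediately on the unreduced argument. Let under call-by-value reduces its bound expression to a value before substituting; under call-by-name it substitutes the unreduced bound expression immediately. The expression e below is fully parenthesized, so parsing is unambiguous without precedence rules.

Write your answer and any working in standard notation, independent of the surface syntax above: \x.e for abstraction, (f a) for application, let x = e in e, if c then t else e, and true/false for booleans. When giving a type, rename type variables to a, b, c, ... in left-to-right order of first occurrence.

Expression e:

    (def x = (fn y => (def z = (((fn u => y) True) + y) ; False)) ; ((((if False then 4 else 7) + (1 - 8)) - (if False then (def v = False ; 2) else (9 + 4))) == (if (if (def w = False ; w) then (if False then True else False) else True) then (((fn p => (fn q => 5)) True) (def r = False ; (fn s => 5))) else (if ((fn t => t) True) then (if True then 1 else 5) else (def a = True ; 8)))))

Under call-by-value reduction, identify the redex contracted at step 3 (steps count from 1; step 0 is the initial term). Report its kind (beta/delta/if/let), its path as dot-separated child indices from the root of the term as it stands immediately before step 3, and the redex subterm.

Answer: delta at 0.0.1 : (1 - 8)

Trace:
step 0: (let x = (\y.(let z = (((\u.y) true) + y) in false)) in ((((if false then 4 else 7) + (1 - 8)) - (if false then (let v = false in 2) else (9 + 4))) == (if (if (let w = false in w) then (if false then true else false) else true) then (((\p.(\q.5)) true) (let r = false in (\s.5))) else (if ((\t.t) true) then (if true then 1 else 5) else (let a = true in 8)))))
step 1: [let@root] ((((if false then 4 else 7) + (1 - 8)) - (if false then (let v = false in 2) else (9 + 4))) == (if (if (let w = false in w) then (if false then true else false) else true) then (((\p.(\q.5)) true) (let r = false in (\s.5))) else (if ((\t.t) true) then (if true then 1 else 5) else (let a = true in 8))))
step 2: [if@0.0.0] (((7 + (1 - 8)) - (if false then (let v = false in 2) else (9 + 4))) == (if (if (let w = false in w) then (if false then true else false) else true) then (((\p.(\q.5)) true) (let r = false in (\s.5))) else (if ((\t.t) true) then (if true then 1 else 5) else (let a = true in 8))))
step 3: [delta@0.0.1] (((7 + -7) - (if false then (let v = false in 2) else (9 + 4))) == (if (if (let w = false in w) then (if false then true else false) else true) then (((\p.(\q.5)) true) (let r = false in (\s.5))) else (if ((\t.t) true) then (if true then 1 else 5) else (let a = true in 8))))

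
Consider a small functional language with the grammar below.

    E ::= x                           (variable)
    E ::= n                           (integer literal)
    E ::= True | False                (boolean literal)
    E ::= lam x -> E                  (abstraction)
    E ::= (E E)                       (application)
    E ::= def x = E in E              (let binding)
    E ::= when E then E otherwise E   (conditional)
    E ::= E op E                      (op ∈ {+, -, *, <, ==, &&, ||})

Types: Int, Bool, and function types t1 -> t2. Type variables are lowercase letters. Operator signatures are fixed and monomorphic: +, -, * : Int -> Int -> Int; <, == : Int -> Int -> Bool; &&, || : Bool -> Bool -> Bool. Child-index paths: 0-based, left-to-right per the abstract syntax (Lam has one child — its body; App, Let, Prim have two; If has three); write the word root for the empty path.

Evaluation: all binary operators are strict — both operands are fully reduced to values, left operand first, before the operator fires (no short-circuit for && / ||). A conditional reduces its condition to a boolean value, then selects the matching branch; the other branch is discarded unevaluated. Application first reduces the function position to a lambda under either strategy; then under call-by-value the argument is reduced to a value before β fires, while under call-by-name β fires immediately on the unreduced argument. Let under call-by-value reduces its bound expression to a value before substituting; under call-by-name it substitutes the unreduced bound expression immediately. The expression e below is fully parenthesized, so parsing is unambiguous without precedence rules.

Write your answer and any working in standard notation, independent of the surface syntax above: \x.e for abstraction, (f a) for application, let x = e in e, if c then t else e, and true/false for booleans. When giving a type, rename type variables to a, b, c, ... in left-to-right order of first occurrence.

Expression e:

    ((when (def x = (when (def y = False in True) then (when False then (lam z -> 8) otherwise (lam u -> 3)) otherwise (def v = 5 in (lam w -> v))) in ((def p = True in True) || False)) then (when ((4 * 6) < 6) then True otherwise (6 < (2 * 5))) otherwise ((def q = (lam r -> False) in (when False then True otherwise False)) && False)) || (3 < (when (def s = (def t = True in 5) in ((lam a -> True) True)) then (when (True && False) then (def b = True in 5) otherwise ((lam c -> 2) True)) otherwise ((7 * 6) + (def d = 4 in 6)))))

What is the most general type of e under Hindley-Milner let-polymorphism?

Derivation:
let y : Bool
  unify Bool ~ Bool
  unify Bool ~ Bool
\z._ : a -> Int
\u._ : b -> Int
  unify a -> Int ~ b -> Int
  unify a ~ b
  unify Int ~ Int
let v : Int
v : Int
\w._ : c -> Int
  unify b -> Int ~ c -> Int
  unify b ~ c
  unify Int ~ Int
let x : forall. c -> Int
let p : Bool
  unify Bool ~ Bool
  unify Bool ~ Bool
  unify Bool ~ Bool
  unify Int ~ Int
  unify Int ~ Int
  unify Int ~ Int
  unify Int ~ Int
  unify Bool ~ Bool
  unify Int ~ Int
  unify Int ~ Int
  unify Int ~ Int
  unify Int ~ Int
  unify Bool ~ Bool
\r._ : d -> Bool
let q : forall. d -> Bool
  unify Bool ~ Bool
  unify Bool ~ Bool
  unify Bool ~ Bool
  unify Bool ~ Bool
  unify Bool ~ Bool
  unify Bool ~ Bool
  unify Int ~ Int
let t : Bool
let s : Int
\a._ : e -> Bool
  unify e -> Bool ~ Bool -> f
  unify e ~ Bool
  unify Bool ~ f
_ _ : Bool
  unify Bool ~ Bool
  unify Bool ~ Bool
  unify Bool ~ Bool
  unify Bool ~ Bool
let b : Bool
\c._ : g -> Int
  unify g -> Int ~ Bool -> h
  unify g ~ Bool
  unify Int ~ h
_ _ : Int
  unify Int ~ Int
  unify Int ~ Int
  unify Int ~ Int
  unify Int ~ Int
let d : Int
  unify Int ~ Int
  unify Int ~ Int
  unify Int ~ Int
  unify Bool ~ Bool

Answer: Bool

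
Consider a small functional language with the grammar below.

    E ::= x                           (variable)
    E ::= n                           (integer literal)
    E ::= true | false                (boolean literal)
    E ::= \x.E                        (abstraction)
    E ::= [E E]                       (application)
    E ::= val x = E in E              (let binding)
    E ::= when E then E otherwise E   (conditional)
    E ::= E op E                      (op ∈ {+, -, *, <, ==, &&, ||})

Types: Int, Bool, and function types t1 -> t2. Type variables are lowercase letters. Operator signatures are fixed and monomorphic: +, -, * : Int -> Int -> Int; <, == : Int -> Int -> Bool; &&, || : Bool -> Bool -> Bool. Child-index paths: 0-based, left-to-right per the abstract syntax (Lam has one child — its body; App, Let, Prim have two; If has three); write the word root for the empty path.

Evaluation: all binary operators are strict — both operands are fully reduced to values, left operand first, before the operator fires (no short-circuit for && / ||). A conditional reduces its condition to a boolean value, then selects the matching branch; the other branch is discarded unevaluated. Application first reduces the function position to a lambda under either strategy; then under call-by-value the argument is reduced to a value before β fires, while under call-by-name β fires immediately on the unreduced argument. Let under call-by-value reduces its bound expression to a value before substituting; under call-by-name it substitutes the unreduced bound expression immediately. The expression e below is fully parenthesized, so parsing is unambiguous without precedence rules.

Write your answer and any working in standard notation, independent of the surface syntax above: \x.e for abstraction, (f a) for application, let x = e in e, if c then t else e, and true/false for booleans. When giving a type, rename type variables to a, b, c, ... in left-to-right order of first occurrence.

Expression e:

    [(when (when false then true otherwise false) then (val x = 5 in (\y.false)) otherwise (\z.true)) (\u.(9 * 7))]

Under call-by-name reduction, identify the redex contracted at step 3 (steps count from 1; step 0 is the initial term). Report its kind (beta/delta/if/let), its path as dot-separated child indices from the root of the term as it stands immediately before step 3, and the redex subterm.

Trace:
step 0: ((if (if false then true else false) then (let x = 5 in (\y.false)) else (\z.true)) (\u.(9 * 7)))
step 1: [if@0.0] ((if false then (let x = 5 in (\y.false)) else (\z.true)) (\u.(9 * 7)))
step 2: [if@0] ((\z.true) (\u.(9 * 7)))
step 3: [beta@root] true

Answer: beta at root : ((\z.true) (\u.(9 * 7)))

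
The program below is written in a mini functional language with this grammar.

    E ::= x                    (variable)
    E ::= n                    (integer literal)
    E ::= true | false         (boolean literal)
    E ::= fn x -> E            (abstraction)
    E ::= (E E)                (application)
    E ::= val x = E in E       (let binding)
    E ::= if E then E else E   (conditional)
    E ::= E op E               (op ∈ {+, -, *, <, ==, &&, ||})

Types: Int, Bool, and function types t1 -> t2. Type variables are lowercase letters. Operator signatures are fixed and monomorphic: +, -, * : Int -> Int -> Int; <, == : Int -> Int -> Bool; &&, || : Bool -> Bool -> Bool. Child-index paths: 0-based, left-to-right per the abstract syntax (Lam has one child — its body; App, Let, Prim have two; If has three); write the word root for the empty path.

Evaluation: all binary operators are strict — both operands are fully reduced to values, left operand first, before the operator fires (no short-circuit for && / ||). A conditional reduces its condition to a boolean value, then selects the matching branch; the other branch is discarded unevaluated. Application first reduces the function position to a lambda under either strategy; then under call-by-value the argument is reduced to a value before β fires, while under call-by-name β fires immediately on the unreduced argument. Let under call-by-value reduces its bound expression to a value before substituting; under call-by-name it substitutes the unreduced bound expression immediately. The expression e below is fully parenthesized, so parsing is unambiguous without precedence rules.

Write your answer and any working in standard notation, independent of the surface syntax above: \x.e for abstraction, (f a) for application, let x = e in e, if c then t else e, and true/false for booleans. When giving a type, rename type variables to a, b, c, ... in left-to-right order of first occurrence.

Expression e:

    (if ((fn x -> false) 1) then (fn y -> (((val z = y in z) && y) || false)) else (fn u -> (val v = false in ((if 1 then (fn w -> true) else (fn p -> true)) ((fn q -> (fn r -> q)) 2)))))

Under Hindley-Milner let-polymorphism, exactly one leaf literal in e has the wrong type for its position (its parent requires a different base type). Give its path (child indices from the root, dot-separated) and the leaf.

Answer: 2.0.1.0.0 : 1

Working:
\x._ : a -> Bool
  unify a -> Bool ~ Int -> b
  unify a ~ Int
  unify Bool ~ b
_ _ : Bool
  unify Bool ~ Bool
y : c
let z : c
z : c
  unify c ~ Bool
y : Bool
  unify Bool ~ Bool
  unify Bool ~ Bool
  unify Bool ~ Bool
\y._ : Bool -> Bool
let v : Bool
  unify Int ~ Bool
  FAIL: mismatch Int ~ Bool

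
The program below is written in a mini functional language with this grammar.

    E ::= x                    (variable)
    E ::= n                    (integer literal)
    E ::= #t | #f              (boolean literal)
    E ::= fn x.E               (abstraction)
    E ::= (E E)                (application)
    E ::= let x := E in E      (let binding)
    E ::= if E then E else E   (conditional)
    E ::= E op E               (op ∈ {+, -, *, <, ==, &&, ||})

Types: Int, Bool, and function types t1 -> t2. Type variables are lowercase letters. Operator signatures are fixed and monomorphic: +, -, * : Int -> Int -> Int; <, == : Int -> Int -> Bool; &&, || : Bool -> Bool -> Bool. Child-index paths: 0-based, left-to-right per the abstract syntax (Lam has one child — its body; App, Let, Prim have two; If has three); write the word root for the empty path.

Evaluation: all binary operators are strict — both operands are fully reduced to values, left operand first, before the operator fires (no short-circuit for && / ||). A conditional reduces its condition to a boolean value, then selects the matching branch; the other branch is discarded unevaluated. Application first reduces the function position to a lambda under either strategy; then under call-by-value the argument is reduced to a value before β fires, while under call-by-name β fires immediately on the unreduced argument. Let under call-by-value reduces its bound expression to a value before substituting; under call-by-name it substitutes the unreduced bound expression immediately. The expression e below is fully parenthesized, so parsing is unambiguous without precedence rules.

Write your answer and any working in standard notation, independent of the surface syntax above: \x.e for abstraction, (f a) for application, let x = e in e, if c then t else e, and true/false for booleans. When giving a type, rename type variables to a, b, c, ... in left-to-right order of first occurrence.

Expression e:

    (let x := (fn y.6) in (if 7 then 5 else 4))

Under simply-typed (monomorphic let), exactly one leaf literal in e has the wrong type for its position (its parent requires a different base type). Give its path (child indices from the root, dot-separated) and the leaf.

Derivation:
\y._ : a -> Int
let x : a -> Int
  unify Int ~ Bool
  FAIL: mismatch Int ~ Bool

Answer: 1.0 : 7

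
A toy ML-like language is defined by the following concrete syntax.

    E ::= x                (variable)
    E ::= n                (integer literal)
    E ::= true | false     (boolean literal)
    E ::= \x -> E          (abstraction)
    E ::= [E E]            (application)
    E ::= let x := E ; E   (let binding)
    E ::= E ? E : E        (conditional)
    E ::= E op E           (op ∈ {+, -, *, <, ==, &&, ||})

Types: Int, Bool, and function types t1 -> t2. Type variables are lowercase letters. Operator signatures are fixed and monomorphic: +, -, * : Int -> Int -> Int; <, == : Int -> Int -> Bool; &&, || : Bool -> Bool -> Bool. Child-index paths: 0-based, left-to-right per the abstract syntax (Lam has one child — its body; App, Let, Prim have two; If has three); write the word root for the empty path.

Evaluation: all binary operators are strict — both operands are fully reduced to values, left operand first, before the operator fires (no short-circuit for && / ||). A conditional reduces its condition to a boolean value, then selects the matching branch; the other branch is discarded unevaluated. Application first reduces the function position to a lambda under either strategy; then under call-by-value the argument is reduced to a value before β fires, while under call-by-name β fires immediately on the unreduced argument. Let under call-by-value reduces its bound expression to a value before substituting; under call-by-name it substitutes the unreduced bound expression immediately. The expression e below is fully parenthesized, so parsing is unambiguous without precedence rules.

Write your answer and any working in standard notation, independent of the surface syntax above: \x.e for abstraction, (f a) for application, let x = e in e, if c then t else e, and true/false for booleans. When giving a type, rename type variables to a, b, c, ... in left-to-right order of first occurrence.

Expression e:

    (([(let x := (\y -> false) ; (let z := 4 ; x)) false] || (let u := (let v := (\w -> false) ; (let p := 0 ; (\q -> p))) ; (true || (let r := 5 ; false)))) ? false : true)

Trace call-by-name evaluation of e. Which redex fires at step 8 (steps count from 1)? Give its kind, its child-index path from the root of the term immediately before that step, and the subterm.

Answer: if at root : (if true then false else true)

Trace:
step 0: (if (((let x = (\y.false) in (let z = 4 in x)) false) || (let u = (let v = (\w.false) in (let p = 0 in (\q.p))) in (true || (let r = 5 in false)))) then false else true)
step 1: [let@0.0.0] (if (((let z = 4 in (\y.false)) false) || (let u = (let v = (\w.false) in (let p = 0 in (\q.p))) in (true || (let r = 5 in false)))) then false else true)
step 2: [let@0.0.0] (if (((\y.false) false) || (let u = (let v = (\w.false) in (let p = 0 in (\q.p))) in (true || (let r = 5 in false)))) then false else true)
step 3: [beta@0.0] (if (false || (let u = (let v = (\w.false) in (let p = 0 in (\q.p))) in (true || (let r = 5 in false)))) then false else true)
step 4: [let@0.1] (if (false || (true || (let r = 5 in false))) then false else true)
step 5: [let@0.1.1] (if (false || (true || false)) then false else true)
step 6: [delta@0.1] (if (false || true) then false else true)
step 7: [delta@0] (if true then false else true)
step 8: [if@root] false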